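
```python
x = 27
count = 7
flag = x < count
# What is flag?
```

Answer: False

Derivation:
Trace (tracking flag):
x = 27  # -> x = 27
count = 7  # -> count = 7
flag = x < count  # -> flag = False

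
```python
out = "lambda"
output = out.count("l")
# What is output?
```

Answer: 1

Derivation:
Trace (tracking output):
out = 'lambda'  # -> out = 'lambda'
output = out.count('l')  # -> output = 1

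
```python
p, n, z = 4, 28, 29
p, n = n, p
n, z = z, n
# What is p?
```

Trace (tracking p):
p, n, z = (4, 28, 29)  # -> p = 4, n = 28, z = 29
p, n = (n, p)  # -> p = 28, n = 4
n, z = (z, n)  # -> n = 29, z = 4

Answer: 28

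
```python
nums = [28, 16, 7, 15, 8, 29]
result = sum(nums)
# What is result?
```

Answer: 103

Derivation:
Trace (tracking result):
nums = [28, 16, 7, 15, 8, 29]  # -> nums = [28, 16, 7, 15, 8, 29]
result = sum(nums)  # -> result = 103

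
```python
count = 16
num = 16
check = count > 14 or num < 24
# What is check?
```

Trace (tracking check):
count = 16  # -> count = 16
num = 16  # -> num = 16
check = count > 14 or num < 24  # -> check = True

Answer: True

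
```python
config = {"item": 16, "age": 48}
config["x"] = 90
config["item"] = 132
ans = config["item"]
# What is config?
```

Answer: {'item': 132, 'age': 48, 'x': 90}

Derivation:
Trace (tracking config):
config = {'item': 16, 'age': 48}  # -> config = {'item': 16, 'age': 48}
config['x'] = 90  # -> config = {'item': 16, 'age': 48, 'x': 90}
config['item'] = 132  # -> config = {'item': 132, 'age': 48, 'x': 90}
ans = config['item']  # -> ans = 132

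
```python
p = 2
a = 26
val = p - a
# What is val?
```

Trace (tracking val):
p = 2  # -> p = 2
a = 26  # -> a = 26
val = p - a  # -> val = -24

Answer: -24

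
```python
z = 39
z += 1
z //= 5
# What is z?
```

Answer: 8

Derivation:
Trace (tracking z):
z = 39  # -> z = 39
z += 1  # -> z = 40
z //= 5  # -> z = 8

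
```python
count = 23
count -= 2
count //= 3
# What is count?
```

Answer: 7

Derivation:
Trace (tracking count):
count = 23  # -> count = 23
count -= 2  # -> count = 21
count //= 3  # -> count = 7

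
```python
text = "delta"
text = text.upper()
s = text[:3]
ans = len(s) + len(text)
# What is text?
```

Trace (tracking text):
text = 'delta'  # -> text = 'delta'
text = text.upper()  # -> text = 'DELTA'
s = text[:3]  # -> s = 'DEL'
ans = len(s) + len(text)  # -> ans = 8

Answer: 'DELTA'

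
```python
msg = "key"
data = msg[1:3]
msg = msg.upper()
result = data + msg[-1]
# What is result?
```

Trace (tracking result):
msg = 'key'  # -> msg = 'key'
data = msg[1:3]  # -> data = 'ey'
msg = msg.upper()  # -> msg = 'KEY'
result = data + msg[-1]  # -> result = 'eyY'

Answer: 'eyY'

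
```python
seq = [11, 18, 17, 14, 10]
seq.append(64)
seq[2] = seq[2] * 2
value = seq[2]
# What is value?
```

Trace (tracking value):
seq = [11, 18, 17, 14, 10]  # -> seq = [11, 18, 17, 14, 10]
seq.append(64)  # -> seq = [11, 18, 17, 14, 10, 64]
seq[2] = seq[2] * 2  # -> seq = [11, 18, 34, 14, 10, 64]
value = seq[2]  # -> value = 34

Answer: 34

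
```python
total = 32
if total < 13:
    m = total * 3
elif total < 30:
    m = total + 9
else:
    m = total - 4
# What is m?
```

Trace (tracking m):
total = 32  # -> total = 32
if total < 13:  # condition is False
elif total < 30:  # condition is False
else:
    m = total - 4  # -> m = 28

Answer: 28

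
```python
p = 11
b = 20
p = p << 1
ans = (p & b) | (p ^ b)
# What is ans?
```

Answer: 22

Derivation:
Trace (tracking ans):
p = 11  # -> p = 11
b = 20  # -> b = 20
p = p << 1  # -> p = 22
ans = p & b | p ^ b  # -> ans = 22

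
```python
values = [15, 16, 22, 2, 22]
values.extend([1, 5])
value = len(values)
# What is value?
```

Trace (tracking value):
values = [15, 16, 22, 2, 22]  # -> values = [15, 16, 22, 2, 22]
values.extend([1, 5])  # -> values = [15, 16, 22, 2, 22, 1, 5]
value = len(values)  # -> value = 7

Answer: 7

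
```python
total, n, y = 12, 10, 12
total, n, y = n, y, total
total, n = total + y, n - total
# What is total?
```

Answer: 22

Derivation:
Trace (tracking total):
total, n, y = (12, 10, 12)  # -> total = 12, n = 10, y = 12
total, n, y = (n, y, total)  # -> total = 10, n = 12, y = 12
total, n = (total + y, n - total)  # -> total = 22, n = 2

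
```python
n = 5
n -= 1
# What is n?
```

Trace (tracking n):
n = 5  # -> n = 5
n -= 1  # -> n = 4

Answer: 4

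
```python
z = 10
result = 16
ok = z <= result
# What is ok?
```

Trace (tracking ok):
z = 10  # -> z = 10
result = 16  # -> result = 16
ok = z <= result  # -> ok = True

Answer: True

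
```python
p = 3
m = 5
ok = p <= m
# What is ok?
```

Trace (tracking ok):
p = 3  # -> p = 3
m = 5  # -> m = 5
ok = p <= m  # -> ok = True

Answer: True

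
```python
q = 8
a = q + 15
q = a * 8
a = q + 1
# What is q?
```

Answer: 184

Derivation:
Trace (tracking q):
q = 8  # -> q = 8
a = q + 15  # -> a = 23
q = a * 8  # -> q = 184
a = q + 1  # -> a = 185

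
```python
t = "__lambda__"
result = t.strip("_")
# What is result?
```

Trace (tracking result):
t = '__lambda__'  # -> t = '__lambda__'
result = t.strip('_')  # -> result = 'lambda'

Answer: 'lambda'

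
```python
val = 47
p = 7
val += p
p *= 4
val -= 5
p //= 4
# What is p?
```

Answer: 7

Derivation:
Trace (tracking p):
val = 47  # -> val = 47
p = 7  # -> p = 7
val += p  # -> val = 54
p *= 4  # -> p = 28
val -= 5  # -> val = 49
p //= 4  # -> p = 7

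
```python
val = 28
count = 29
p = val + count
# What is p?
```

Trace (tracking p):
val = 28  # -> val = 28
count = 29  # -> count = 29
p = val + count  # -> p = 57

Answer: 57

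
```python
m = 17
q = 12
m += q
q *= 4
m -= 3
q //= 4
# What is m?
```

Answer: 26

Derivation:
Trace (tracking m):
m = 17  # -> m = 17
q = 12  # -> q = 12
m += q  # -> m = 29
q *= 4  # -> q = 48
m -= 3  # -> m = 26
q //= 4  # -> q = 12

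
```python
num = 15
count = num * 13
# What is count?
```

Trace (tracking count):
num = 15  # -> num = 15
count = num * 13  # -> count = 195

Answer: 195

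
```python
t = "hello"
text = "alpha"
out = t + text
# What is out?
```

Answer: 'helloalpha'

Derivation:
Trace (tracking out):
t = 'hello'  # -> t = 'hello'
text = 'alpha'  # -> text = 'alpha'
out = t + text  # -> out = 'helloalpha'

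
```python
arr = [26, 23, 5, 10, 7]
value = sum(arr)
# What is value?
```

Trace (tracking value):
arr = [26, 23, 5, 10, 7]  # -> arr = [26, 23, 5, 10, 7]
value = sum(arr)  # -> value = 71

Answer: 71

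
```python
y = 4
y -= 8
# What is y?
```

Answer: -4

Derivation:
Trace (tracking y):
y = 4  # -> y = 4
y -= 8  # -> y = -4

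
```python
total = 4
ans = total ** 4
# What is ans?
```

Answer: 256

Derivation:
Trace (tracking ans):
total = 4  # -> total = 4
ans = total ** 4  # -> ans = 256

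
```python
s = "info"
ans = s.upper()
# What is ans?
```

Answer: 'INFO'

Derivation:
Trace (tracking ans):
s = 'info'  # -> s = 'info'
ans = s.upper()  # -> ans = 'INFO'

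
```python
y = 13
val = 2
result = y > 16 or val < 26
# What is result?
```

Answer: True

Derivation:
Trace (tracking result):
y = 13  # -> y = 13
val = 2  # -> val = 2
result = y > 16 or val < 26  # -> result = True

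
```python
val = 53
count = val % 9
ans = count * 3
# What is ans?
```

Answer: 24

Derivation:
Trace (tracking ans):
val = 53  # -> val = 53
count = val % 9  # -> count = 8
ans = count * 3  # -> ans = 24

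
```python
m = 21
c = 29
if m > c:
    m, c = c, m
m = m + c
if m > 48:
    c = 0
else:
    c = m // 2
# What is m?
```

Trace (tracking m):
m = 21  # -> m = 21
c = 29  # -> c = 29
if m > c:  # condition is False
m = m + c  # -> m = 50
if m > 48:  # condition is True
    c = 0  # -> c = 0

Answer: 50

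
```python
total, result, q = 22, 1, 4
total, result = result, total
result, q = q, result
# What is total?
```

Trace (tracking total):
total, result, q = (22, 1, 4)  # -> total = 22, result = 1, q = 4
total, result = (result, total)  # -> total = 1, result = 22
result, q = (q, result)  # -> result = 4, q = 22

Answer: 1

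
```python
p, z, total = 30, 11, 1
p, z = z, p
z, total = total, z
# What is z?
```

Answer: 1

Derivation:
Trace (tracking z):
p, z, total = (30, 11, 1)  # -> p = 30, z = 11, total = 1
p, z = (z, p)  # -> p = 11, z = 30
z, total = (total, z)  # -> z = 1, total = 30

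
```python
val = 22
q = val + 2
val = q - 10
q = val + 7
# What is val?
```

Trace (tracking val):
val = 22  # -> val = 22
q = val + 2  # -> q = 24
val = q - 10  # -> val = 14
q = val + 7  # -> q = 21

Answer: 14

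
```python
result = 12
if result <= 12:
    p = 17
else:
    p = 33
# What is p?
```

Answer: 17

Derivation:
Trace (tracking p):
result = 12  # -> result = 12
if result <= 12:  # condition is True
    p = 17  # -> p = 17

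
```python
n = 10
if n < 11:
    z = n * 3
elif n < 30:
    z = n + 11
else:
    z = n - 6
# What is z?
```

Answer: 30

Derivation:
Trace (tracking z):
n = 10  # -> n = 10
if n < 11:  # condition is True
    z = n * 3  # -> z = 30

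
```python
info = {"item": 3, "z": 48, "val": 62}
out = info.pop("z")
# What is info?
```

Trace (tracking info):
info = {'item': 3, 'z': 48, 'val': 62}  # -> info = {'item': 3, 'z': 48, 'val': 62}
out = info.pop('z')  # -> out = 48

Answer: {'item': 3, 'val': 62}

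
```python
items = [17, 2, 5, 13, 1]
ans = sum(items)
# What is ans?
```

Trace (tracking ans):
items = [17, 2, 5, 13, 1]  # -> items = [17, 2, 5, 13, 1]
ans = sum(items)  # -> ans = 38

Answer: 38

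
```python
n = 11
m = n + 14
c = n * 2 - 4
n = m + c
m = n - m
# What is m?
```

Answer: 18

Derivation:
Trace (tracking m):
n = 11  # -> n = 11
m = n + 14  # -> m = 25
c = n * 2 - 4  # -> c = 18
n = m + c  # -> n = 43
m = n - m  # -> m = 18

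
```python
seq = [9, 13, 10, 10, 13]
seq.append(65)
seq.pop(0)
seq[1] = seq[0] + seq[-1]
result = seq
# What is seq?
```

Trace (tracking seq):
seq = [9, 13, 10, 10, 13]  # -> seq = [9, 13, 10, 10, 13]
seq.append(65)  # -> seq = [9, 13, 10, 10, 13, 65]
seq.pop(0)  # -> seq = [13, 10, 10, 13, 65]
seq[1] = seq[0] + seq[-1]  # -> seq = [13, 78, 10, 13, 65]
result = seq  # -> result = [13, 78, 10, 13, 65]

Answer: [13, 78, 10, 13, 65]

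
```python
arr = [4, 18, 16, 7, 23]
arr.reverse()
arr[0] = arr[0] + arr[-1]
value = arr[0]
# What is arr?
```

Answer: [27, 7, 16, 18, 4]

Derivation:
Trace (tracking arr):
arr = [4, 18, 16, 7, 23]  # -> arr = [4, 18, 16, 7, 23]
arr.reverse()  # -> arr = [23, 7, 16, 18, 4]
arr[0] = arr[0] + arr[-1]  # -> arr = [27, 7, 16, 18, 4]
value = arr[0]  # -> value = 27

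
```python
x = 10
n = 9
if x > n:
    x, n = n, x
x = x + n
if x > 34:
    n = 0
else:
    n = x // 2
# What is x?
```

Trace (tracking x):
x = 10  # -> x = 10
n = 9  # -> n = 9
if x > n:  # condition is True
    x, n = (n, x)  # -> x = 9, n = 10
x = x + n  # -> x = 19
if x > 34:  # condition is False
else:
    n = x // 2  # -> n = 9

Answer: 19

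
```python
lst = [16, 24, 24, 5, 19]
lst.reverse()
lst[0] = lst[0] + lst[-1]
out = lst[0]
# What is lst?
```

Answer: [35, 5, 24, 24, 16]

Derivation:
Trace (tracking lst):
lst = [16, 24, 24, 5, 19]  # -> lst = [16, 24, 24, 5, 19]
lst.reverse()  # -> lst = [19, 5, 24, 24, 16]
lst[0] = lst[0] + lst[-1]  # -> lst = [35, 5, 24, 24, 16]
out = lst[0]  # -> out = 35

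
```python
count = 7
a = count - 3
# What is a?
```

Answer: 4

Derivation:
Trace (tracking a):
count = 7  # -> count = 7
a = count - 3  # -> a = 4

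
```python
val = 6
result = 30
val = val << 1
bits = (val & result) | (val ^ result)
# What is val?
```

Trace (tracking val):
val = 6  # -> val = 6
result = 30  # -> result = 30
val = val << 1  # -> val = 12
bits = val & result | val ^ result  # -> bits = 30

Answer: 12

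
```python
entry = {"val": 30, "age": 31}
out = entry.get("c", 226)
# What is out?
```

Answer: 226

Derivation:
Trace (tracking out):
entry = {'val': 30, 'age': 31}  # -> entry = {'val': 30, 'age': 31}
out = entry.get('c', 226)  # -> out = 226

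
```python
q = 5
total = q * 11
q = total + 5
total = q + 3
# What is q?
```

Trace (tracking q):
q = 5  # -> q = 5
total = q * 11  # -> total = 55
q = total + 5  # -> q = 60
total = q + 3  # -> total = 63

Answer: 60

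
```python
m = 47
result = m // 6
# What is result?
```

Trace (tracking result):
m = 47  # -> m = 47
result = m // 6  # -> result = 7

Answer: 7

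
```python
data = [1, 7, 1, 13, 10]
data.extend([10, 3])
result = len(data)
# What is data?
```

Trace (tracking data):
data = [1, 7, 1, 13, 10]  # -> data = [1, 7, 1, 13, 10]
data.extend([10, 3])  # -> data = [1, 7, 1, 13, 10, 10, 3]
result = len(data)  # -> result = 7

Answer: [1, 7, 1, 13, 10, 10, 3]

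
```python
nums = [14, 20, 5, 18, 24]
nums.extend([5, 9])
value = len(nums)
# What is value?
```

Trace (tracking value):
nums = [14, 20, 5, 18, 24]  # -> nums = [14, 20, 5, 18, 24]
nums.extend([5, 9])  # -> nums = [14, 20, 5, 18, 24, 5, 9]
value = len(nums)  # -> value = 7

Answer: 7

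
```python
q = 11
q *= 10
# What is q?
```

Answer: 110

Derivation:
Trace (tracking q):
q = 11  # -> q = 11
q *= 10  # -> q = 110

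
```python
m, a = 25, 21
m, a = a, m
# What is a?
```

Answer: 25

Derivation:
Trace (tracking a):
m, a = (25, 21)  # -> m = 25, a = 21
m, a = (a, m)  # -> m = 21, a = 25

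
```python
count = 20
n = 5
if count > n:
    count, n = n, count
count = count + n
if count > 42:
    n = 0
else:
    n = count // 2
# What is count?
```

Answer: 25

Derivation:
Trace (tracking count):
count = 20  # -> count = 20
n = 5  # -> n = 5
if count > n:  # condition is True
    count, n = (n, count)  # -> count = 5, n = 20
count = count + n  # -> count = 25
if count > 42:  # condition is False
else:
    n = count // 2  # -> n = 12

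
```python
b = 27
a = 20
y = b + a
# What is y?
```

Answer: 47

Derivation:
Trace (tracking y):
b = 27  # -> b = 27
a = 20  # -> a = 20
y = b + a  # -> y = 47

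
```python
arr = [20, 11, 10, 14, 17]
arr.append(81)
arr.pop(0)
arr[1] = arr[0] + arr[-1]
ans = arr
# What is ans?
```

Answer: [11, 92, 14, 17, 81]

Derivation:
Trace (tracking ans):
arr = [20, 11, 10, 14, 17]  # -> arr = [20, 11, 10, 14, 17]
arr.append(81)  # -> arr = [20, 11, 10, 14, 17, 81]
arr.pop(0)  # -> arr = [11, 10, 14, 17, 81]
arr[1] = arr[0] + arr[-1]  # -> arr = [11, 92, 14, 17, 81]
ans = arr  # -> ans = [11, 92, 14, 17, 81]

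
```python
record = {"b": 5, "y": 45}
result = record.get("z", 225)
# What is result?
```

Trace (tracking result):
record = {'b': 5, 'y': 45}  # -> record = {'b': 5, 'y': 45}
result = record.get('z', 225)  # -> result = 225

Answer: 225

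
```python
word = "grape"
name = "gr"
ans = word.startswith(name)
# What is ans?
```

Answer: True

Derivation:
Trace (tracking ans):
word = 'grape'  # -> word = 'grape'
name = 'gr'  # -> name = 'gr'
ans = word.startswith(name)  # -> ans = True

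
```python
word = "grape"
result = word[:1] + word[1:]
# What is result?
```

Trace (tracking result):
word = 'grape'  # -> word = 'grape'
result = word[:1] + word[1:]  # -> result = 'grape'

Answer: 'grape'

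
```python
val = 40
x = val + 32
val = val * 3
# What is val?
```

Trace (tracking val):
val = 40  # -> val = 40
x = val + 32  # -> x = 72
val = val * 3  # -> val = 120

Answer: 120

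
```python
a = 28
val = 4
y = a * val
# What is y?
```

Trace (tracking y):
a = 28  # -> a = 28
val = 4  # -> val = 4
y = a * val  # -> y = 112

Answer: 112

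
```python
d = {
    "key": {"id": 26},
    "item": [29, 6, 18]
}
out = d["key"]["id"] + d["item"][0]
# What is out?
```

Trace (tracking out):
d = {'key': {'id': 26}, 'item': [29, 6, 18]}  # -> d = {'key': {'id': 26}, 'item': [29, 6, 18]}
out = d['key']['id'] + d['item'][0]  # -> out = 55

Answer: 55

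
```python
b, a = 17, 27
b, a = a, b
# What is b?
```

Trace (tracking b):
b, a = (17, 27)  # -> b = 17, a = 27
b, a = (a, b)  # -> b = 27, a = 17

Answer: 27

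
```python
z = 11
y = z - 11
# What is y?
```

Trace (tracking y):
z = 11  # -> z = 11
y = z - 11  # -> y = 0

Answer: 0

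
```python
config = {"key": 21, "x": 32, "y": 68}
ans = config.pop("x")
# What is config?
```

Answer: {'key': 21, 'y': 68}

Derivation:
Trace (tracking config):
config = {'key': 21, 'x': 32, 'y': 68}  # -> config = {'key': 21, 'x': 32, 'y': 68}
ans = config.pop('x')  # -> ans = 32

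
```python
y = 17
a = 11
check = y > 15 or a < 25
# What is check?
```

Trace (tracking check):
y = 17  # -> y = 17
a = 11  # -> a = 11
check = y > 15 or a < 25  # -> check = True

Answer: True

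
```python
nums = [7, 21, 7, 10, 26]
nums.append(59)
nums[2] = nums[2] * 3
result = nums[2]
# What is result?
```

Trace (tracking result):
nums = [7, 21, 7, 10, 26]  # -> nums = [7, 21, 7, 10, 26]
nums.append(59)  # -> nums = [7, 21, 7, 10, 26, 59]
nums[2] = nums[2] * 3  # -> nums = [7, 21, 21, 10, 26, 59]
result = nums[2]  # -> result = 21

Answer: 21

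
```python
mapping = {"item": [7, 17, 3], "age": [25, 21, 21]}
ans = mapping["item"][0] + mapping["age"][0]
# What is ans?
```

Answer: 32

Derivation:
Trace (tracking ans):
mapping = {'item': [7, 17, 3], 'age': [25, 21, 21]}  # -> mapping = {'item': [7, 17, 3], 'age': [25, 21, 21]}
ans = mapping['item'][0] + mapping['age'][0]  # -> ans = 32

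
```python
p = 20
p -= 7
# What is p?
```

Answer: 13

Derivation:
Trace (tracking p):
p = 20  # -> p = 20
p -= 7  # -> p = 13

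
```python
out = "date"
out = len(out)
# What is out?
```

Answer: 4

Derivation:
Trace (tracking out):
out = 'date'  # -> out = 'date'
out = len(out)  # -> out = 4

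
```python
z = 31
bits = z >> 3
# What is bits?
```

Trace (tracking bits):
z = 31  # -> z = 31
bits = z >> 3  # -> bits = 3

Answer: 3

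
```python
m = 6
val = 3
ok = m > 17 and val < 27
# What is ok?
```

Trace (tracking ok):
m = 6  # -> m = 6
val = 3  # -> val = 3
ok = m > 17 and val < 27  # -> ok = False

Answer: False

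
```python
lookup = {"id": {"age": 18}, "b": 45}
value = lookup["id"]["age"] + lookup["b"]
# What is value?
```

Answer: 63

Derivation:
Trace (tracking value):
lookup = {'id': {'age': 18}, 'b': 45}  # -> lookup = {'id': {'age': 18}, 'b': 45}
value = lookup['id']['age'] + lookup['b']  # -> value = 63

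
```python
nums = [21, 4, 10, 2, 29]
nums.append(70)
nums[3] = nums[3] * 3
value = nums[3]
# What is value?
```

Answer: 6

Derivation:
Trace (tracking value):
nums = [21, 4, 10, 2, 29]  # -> nums = [21, 4, 10, 2, 29]
nums.append(70)  # -> nums = [21, 4, 10, 2, 29, 70]
nums[3] = nums[3] * 3  # -> nums = [21, 4, 10, 6, 29, 70]
value = nums[3]  # -> value = 6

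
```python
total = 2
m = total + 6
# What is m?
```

Answer: 8

Derivation:
Trace (tracking m):
total = 2  # -> total = 2
m = total + 6  # -> m = 8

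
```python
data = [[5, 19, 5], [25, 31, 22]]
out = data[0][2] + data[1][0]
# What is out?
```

Answer: 30

Derivation:
Trace (tracking out):
data = [[5, 19, 5], [25, 31, 22]]  # -> data = [[5, 19, 5], [25, 31, 22]]
out = data[0][2] + data[1][0]  # -> out = 30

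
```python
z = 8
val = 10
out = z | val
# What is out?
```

Trace (tracking out):
z = 8  # -> z = 8
val = 10  # -> val = 10
out = z | val  # -> out = 10

Answer: 10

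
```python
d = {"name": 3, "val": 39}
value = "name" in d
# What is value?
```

Answer: True

Derivation:
Trace (tracking value):
d = {'name': 3, 'val': 39}  # -> d = {'name': 3, 'val': 39}
value = 'name' in d  # -> value = True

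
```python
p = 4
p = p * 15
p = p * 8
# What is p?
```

Trace (tracking p):
p = 4  # -> p = 4
p = p * 15  # -> p = 60
p = p * 8  # -> p = 480

Answer: 480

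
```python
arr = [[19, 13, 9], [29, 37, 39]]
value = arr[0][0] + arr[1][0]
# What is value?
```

Answer: 48

Derivation:
Trace (tracking value):
arr = [[19, 13, 9], [29, 37, 39]]  # -> arr = [[19, 13, 9], [29, 37, 39]]
value = arr[0][0] + arr[1][0]  # -> value = 48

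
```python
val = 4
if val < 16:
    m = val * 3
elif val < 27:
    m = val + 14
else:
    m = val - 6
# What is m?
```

Answer: 12

Derivation:
Trace (tracking m):
val = 4  # -> val = 4
if val < 16:  # condition is True
    m = val * 3  # -> m = 12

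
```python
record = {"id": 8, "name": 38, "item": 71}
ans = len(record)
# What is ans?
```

Answer: 3

Derivation:
Trace (tracking ans):
record = {'id': 8, 'name': 38, 'item': 71}  # -> record = {'id': 8, 'name': 38, 'item': 71}
ans = len(record)  # -> ans = 3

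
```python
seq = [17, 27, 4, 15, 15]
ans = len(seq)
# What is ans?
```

Trace (tracking ans):
seq = [17, 27, 4, 15, 15]  # -> seq = [17, 27, 4, 15, 15]
ans = len(seq)  # -> ans = 5

Answer: 5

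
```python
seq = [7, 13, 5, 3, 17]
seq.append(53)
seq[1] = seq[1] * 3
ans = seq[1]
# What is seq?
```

Trace (tracking seq):
seq = [7, 13, 5, 3, 17]  # -> seq = [7, 13, 5, 3, 17]
seq.append(53)  # -> seq = [7, 13, 5, 3, 17, 53]
seq[1] = seq[1] * 3  # -> seq = [7, 39, 5, 3, 17, 53]
ans = seq[1]  # -> ans = 39

Answer: [7, 39, 5, 3, 17, 53]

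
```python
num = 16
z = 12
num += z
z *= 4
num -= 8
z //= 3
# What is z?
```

Trace (tracking z):
num = 16  # -> num = 16
z = 12  # -> z = 12
num += z  # -> num = 28
z *= 4  # -> z = 48
num -= 8  # -> num = 20
z //= 3  # -> z = 16

Answer: 16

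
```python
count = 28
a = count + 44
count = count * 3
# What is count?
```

Trace (tracking count):
count = 28  # -> count = 28
a = count + 44  # -> a = 72
count = count * 3  # -> count = 84

Answer: 84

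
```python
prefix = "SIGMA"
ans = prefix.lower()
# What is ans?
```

Answer: 'sigma'

Derivation:
Trace (tracking ans):
prefix = 'SIGMA'  # -> prefix = 'SIGMA'
ans = prefix.lower()  # -> ans = 'sigma'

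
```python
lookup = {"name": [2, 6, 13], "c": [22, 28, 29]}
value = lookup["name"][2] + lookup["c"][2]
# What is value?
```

Answer: 42

Derivation:
Trace (tracking value):
lookup = {'name': [2, 6, 13], 'c': [22, 28, 29]}  # -> lookup = {'name': [2, 6, 13], 'c': [22, 28, 29]}
value = lookup['name'][2] + lookup['c'][2]  # -> value = 42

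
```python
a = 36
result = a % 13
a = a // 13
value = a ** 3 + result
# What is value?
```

Answer: 18

Derivation:
Trace (tracking value):
a = 36  # -> a = 36
result = a % 13  # -> result = 10
a = a // 13  # -> a = 2
value = a ** 3 + result  # -> value = 18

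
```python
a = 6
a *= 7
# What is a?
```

Trace (tracking a):
a = 6  # -> a = 6
a *= 7  # -> a = 42

Answer: 42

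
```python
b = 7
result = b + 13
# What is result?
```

Answer: 20

Derivation:
Trace (tracking result):
b = 7  # -> b = 7
result = b + 13  # -> result = 20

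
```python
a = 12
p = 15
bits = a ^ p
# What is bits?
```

Answer: 3

Derivation:
Trace (tracking bits):
a = 12  # -> a = 12
p = 15  # -> p = 15
bits = a ^ p  # -> bits = 3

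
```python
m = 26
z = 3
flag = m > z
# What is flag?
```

Answer: True

Derivation:
Trace (tracking flag):
m = 26  # -> m = 26
z = 3  # -> z = 3
flag = m > z  # -> flag = True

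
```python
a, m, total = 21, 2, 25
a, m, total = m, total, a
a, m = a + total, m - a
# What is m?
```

Trace (tracking m):
a, m, total = (21, 2, 25)  # -> a = 21, m = 2, total = 25
a, m, total = (m, total, a)  # -> a = 2, m = 25, total = 21
a, m = (a + total, m - a)  # -> a = 23, m = 23

Answer: 23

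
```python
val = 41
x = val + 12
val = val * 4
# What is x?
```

Trace (tracking x):
val = 41  # -> val = 41
x = val + 12  # -> x = 53
val = val * 4  # -> val = 164

Answer: 53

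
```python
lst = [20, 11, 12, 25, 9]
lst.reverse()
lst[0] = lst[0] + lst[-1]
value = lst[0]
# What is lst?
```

Answer: [29, 25, 12, 11, 20]

Derivation:
Trace (tracking lst):
lst = [20, 11, 12, 25, 9]  # -> lst = [20, 11, 12, 25, 9]
lst.reverse()  # -> lst = [9, 25, 12, 11, 20]
lst[0] = lst[0] + lst[-1]  # -> lst = [29, 25, 12, 11, 20]
value = lst[0]  # -> value = 29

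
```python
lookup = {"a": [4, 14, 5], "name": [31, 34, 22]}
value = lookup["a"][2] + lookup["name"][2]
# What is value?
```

Answer: 27

Derivation:
Trace (tracking value):
lookup = {'a': [4, 14, 5], 'name': [31, 34, 22]}  # -> lookup = {'a': [4, 14, 5], 'name': [31, 34, 22]}
value = lookup['a'][2] + lookup['name'][2]  # -> value = 27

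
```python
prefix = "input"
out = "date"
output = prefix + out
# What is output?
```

Answer: 'inputdate'

Derivation:
Trace (tracking output):
prefix = 'input'  # -> prefix = 'input'
out = 'date'  # -> out = 'date'
output = prefix + out  # -> output = 'inputdate'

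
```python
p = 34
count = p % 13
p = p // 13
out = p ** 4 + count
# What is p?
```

Trace (tracking p):
p = 34  # -> p = 34
count = p % 13  # -> count = 8
p = p // 13  # -> p = 2
out = p ** 4 + count  # -> out = 24

Answer: 2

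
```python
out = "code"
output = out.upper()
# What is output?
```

Answer: 'CODE'

Derivation:
Trace (tracking output):
out = 'code'  # -> out = 'code'
output = out.upper()  # -> output = 'CODE'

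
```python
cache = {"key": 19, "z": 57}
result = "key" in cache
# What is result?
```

Trace (tracking result):
cache = {'key': 19, 'z': 57}  # -> cache = {'key': 19, 'z': 57}
result = 'key' in cache  # -> result = True

Answer: True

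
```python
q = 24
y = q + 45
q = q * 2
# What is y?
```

Answer: 69

Derivation:
Trace (tracking y):
q = 24  # -> q = 24
y = q + 45  # -> y = 69
q = q * 2  # -> q = 48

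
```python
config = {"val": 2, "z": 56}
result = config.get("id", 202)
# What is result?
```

Trace (tracking result):
config = {'val': 2, 'z': 56}  # -> config = {'val': 2, 'z': 56}
result = config.get('id', 202)  # -> result = 202

Answer: 202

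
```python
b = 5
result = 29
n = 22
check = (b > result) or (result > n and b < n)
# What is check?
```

Trace (tracking check):
b = 5  # -> b = 5
result = 29  # -> result = 29
n = 22  # -> n = 22
check = b > result or (result > n and b < n)  # -> check = True

Answer: True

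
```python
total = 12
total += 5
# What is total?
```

Answer: 17

Derivation:
Trace (tracking total):
total = 12  # -> total = 12
total += 5  # -> total = 17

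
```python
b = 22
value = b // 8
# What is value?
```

Trace (tracking value):
b = 22  # -> b = 22
value = b // 8  # -> value = 2

Answer: 2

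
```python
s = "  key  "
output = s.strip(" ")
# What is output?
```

Trace (tracking output):
s = '  key  '  # -> s = '  key  '
output = s.strip(' ')  # -> output = 'key'

Answer: 'key'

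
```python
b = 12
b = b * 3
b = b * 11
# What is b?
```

Answer: 396

Derivation:
Trace (tracking b):
b = 12  # -> b = 12
b = b * 3  # -> b = 36
b = b * 11  # -> b = 396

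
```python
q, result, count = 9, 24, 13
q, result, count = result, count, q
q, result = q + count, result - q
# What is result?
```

Answer: -11

Derivation:
Trace (tracking result):
q, result, count = (9, 24, 13)  # -> q = 9, result = 24, count = 13
q, result, count = (result, count, q)  # -> q = 24, result = 13, count = 9
q, result = (q + count, result - q)  # -> q = 33, result = -11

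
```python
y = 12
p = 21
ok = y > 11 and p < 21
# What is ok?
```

Answer: False

Derivation:
Trace (tracking ok):
y = 12  # -> y = 12
p = 21  # -> p = 21
ok = y > 11 and p < 21  # -> ok = False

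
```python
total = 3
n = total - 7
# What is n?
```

Trace (tracking n):
total = 3  # -> total = 3
n = total - 7  # -> n = -4

Answer: -4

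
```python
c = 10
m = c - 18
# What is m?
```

Answer: -8

Derivation:
Trace (tracking m):
c = 10  # -> c = 10
m = c - 18  # -> m = -8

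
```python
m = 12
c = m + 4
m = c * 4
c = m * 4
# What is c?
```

Answer: 256

Derivation:
Trace (tracking c):
m = 12  # -> m = 12
c = m + 4  # -> c = 16
m = c * 4  # -> m = 64
c = m * 4  # -> c = 256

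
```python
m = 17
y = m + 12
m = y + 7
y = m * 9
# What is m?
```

Answer: 36

Derivation:
Trace (tracking m):
m = 17  # -> m = 17
y = m + 12  # -> y = 29
m = y + 7  # -> m = 36
y = m * 9  # -> y = 324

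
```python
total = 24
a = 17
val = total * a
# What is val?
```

Trace (tracking val):
total = 24  # -> total = 24
a = 17  # -> a = 17
val = total * a  # -> val = 408

Answer: 408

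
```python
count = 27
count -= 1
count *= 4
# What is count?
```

Answer: 104

Derivation:
Trace (tracking count):
count = 27  # -> count = 27
count -= 1  # -> count = 26
count *= 4  # -> count = 104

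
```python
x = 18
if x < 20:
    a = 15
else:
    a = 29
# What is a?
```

Answer: 15

Derivation:
Trace (tracking a):
x = 18  # -> x = 18
if x < 20:  # condition is True
    a = 15  # -> a = 15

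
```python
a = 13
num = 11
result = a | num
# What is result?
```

Trace (tracking result):
a = 13  # -> a = 13
num = 11  # -> num = 11
result = a | num  # -> result = 15

Answer: 15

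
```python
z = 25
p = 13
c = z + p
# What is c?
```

Trace (tracking c):
z = 25  # -> z = 25
p = 13  # -> p = 13
c = z + p  # -> c = 38

Answer: 38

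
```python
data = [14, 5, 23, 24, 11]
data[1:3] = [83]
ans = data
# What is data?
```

Trace (tracking data):
data = [14, 5, 23, 24, 11]  # -> data = [14, 5, 23, 24, 11]
data[1:3] = [83]  # -> data = [14, 83, 24, 11]
ans = data  # -> ans = [14, 83, 24, 11]

Answer: [14, 83, 24, 11]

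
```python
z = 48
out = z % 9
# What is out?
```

Trace (tracking out):
z = 48  # -> z = 48
out = z % 9  # -> out = 3

Answer: 3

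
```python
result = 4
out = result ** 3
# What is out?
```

Answer: 64

Derivation:
Trace (tracking out):
result = 4  # -> result = 4
out = result ** 3  # -> out = 64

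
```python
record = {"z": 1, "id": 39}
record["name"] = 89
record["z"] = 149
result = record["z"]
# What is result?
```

Trace (tracking result):
record = {'z': 1, 'id': 39}  # -> record = {'z': 1, 'id': 39}
record['name'] = 89  # -> record = {'z': 1, 'id': 39, 'name': 89}
record['z'] = 149  # -> record = {'z': 149, 'id': 39, 'name': 89}
result = record['z']  # -> result = 149

Answer: 149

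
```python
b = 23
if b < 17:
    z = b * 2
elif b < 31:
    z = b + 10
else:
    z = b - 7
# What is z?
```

Trace (tracking z):
b = 23  # -> b = 23
if b < 17:  # condition is False
elif b < 31:  # condition is True
    z = b + 10  # -> z = 33

Answer: 33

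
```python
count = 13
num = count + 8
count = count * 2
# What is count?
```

Answer: 26

Derivation:
Trace (tracking count):
count = 13  # -> count = 13
num = count + 8  # -> num = 21
count = count * 2  # -> count = 26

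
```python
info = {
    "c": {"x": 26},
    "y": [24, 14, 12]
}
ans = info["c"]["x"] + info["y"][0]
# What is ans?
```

Trace (tracking ans):
info = {'c': {'x': 26}, 'y': [24, 14, 12]}  # -> info = {'c': {'x': 26}, 'y': [24, 14, 12]}
ans = info['c']['x'] + info['y'][0]  # -> ans = 50

Answer: 50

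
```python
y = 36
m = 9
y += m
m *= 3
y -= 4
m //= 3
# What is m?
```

Answer: 9

Derivation:
Trace (tracking m):
y = 36  # -> y = 36
m = 9  # -> m = 9
y += m  # -> y = 45
m *= 3  # -> m = 27
y -= 4  # -> y = 41
m //= 3  # -> m = 9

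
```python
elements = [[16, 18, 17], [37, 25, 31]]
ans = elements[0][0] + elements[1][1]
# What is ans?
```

Answer: 41

Derivation:
Trace (tracking ans):
elements = [[16, 18, 17], [37, 25, 31]]  # -> elements = [[16, 18, 17], [37, 25, 31]]
ans = elements[0][0] + elements[1][1]  # -> ans = 41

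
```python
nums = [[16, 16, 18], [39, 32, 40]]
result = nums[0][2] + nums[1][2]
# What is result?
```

Answer: 58

Derivation:
Trace (tracking result):
nums = [[16, 16, 18], [39, 32, 40]]  # -> nums = [[16, 16, 18], [39, 32, 40]]
result = nums[0][2] + nums[1][2]  # -> result = 58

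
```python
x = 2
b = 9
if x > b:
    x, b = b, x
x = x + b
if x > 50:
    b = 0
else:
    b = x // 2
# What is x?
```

Trace (tracking x):
x = 2  # -> x = 2
b = 9  # -> b = 9
if x > b:  # condition is False
x = x + b  # -> x = 11
if x > 50:  # condition is False
else:
    b = x // 2  # -> b = 5

Answer: 11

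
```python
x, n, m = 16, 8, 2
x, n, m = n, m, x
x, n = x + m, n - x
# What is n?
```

Answer: -6

Derivation:
Trace (tracking n):
x, n, m = (16, 8, 2)  # -> x = 16, n = 8, m = 2
x, n, m = (n, m, x)  # -> x = 8, n = 2, m = 16
x, n = (x + m, n - x)  # -> x = 24, n = -6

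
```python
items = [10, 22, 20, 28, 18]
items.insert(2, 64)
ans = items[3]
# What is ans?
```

Answer: 20

Derivation:
Trace (tracking ans):
items = [10, 22, 20, 28, 18]  # -> items = [10, 22, 20, 28, 18]
items.insert(2, 64)  # -> items = [10, 22, 64, 20, 28, 18]
ans = items[3]  # -> ans = 20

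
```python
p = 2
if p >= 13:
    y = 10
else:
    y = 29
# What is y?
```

Trace (tracking y):
p = 2  # -> p = 2
if p >= 13:  # condition is False
else:
    y = 29  # -> y = 29

Answer: 29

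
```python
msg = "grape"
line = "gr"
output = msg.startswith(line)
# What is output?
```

Answer: True

Derivation:
Trace (tracking output):
msg = 'grape'  # -> msg = 'grape'
line = 'gr'  # -> line = 'gr'
output = msg.startswith(line)  # -> output = True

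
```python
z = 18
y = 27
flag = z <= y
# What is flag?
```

Trace (tracking flag):
z = 18  # -> z = 18
y = 27  # -> y = 27
flag = z <= y  # -> flag = True

Answer: True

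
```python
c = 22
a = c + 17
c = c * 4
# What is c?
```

Answer: 88

Derivation:
Trace (tracking c):
c = 22  # -> c = 22
a = c + 17  # -> a = 39
c = c * 4  # -> c = 88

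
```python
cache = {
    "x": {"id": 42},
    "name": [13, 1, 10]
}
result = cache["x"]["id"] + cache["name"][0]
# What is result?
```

Answer: 55

Derivation:
Trace (tracking result):
cache = {'x': {'id': 42}, 'name': [13, 1, 10]}  # -> cache = {'x': {'id': 42}, 'name': [13, 1, 10]}
result = cache['x']['id'] + cache['name'][0]  # -> result = 55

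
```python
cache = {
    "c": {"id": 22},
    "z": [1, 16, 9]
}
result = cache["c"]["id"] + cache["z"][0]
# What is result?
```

Trace (tracking result):
cache = {'c': {'id': 22}, 'z': [1, 16, 9]}  # -> cache = {'c': {'id': 22}, 'z': [1, 16, 9]}
result = cache['c']['id'] + cache['z'][0]  # -> result = 23

Answer: 23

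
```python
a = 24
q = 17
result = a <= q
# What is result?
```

Trace (tracking result):
a = 24  # -> a = 24
q = 17  # -> q = 17
result = a <= q  # -> result = False

Answer: False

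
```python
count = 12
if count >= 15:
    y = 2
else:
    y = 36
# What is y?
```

Answer: 36

Derivation:
Trace (tracking y):
count = 12  # -> count = 12
if count >= 15:  # condition is False
else:
    y = 36  # -> y = 36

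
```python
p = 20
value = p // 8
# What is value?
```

Trace (tracking value):
p = 20  # -> p = 20
value = p // 8  # -> value = 2

Answer: 2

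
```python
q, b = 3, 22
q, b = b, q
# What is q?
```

Answer: 22

Derivation:
Trace (tracking q):
q, b = (3, 22)  # -> q = 3, b = 22
q, b = (b, q)  # -> q = 22, b = 3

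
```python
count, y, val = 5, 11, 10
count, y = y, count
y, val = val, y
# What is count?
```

Answer: 11

Derivation:
Trace (tracking count):
count, y, val = (5, 11, 10)  # -> count = 5, y = 11, val = 10
count, y = (y, count)  # -> count = 11, y = 5
y, val = (val, y)  # -> y = 10, val = 5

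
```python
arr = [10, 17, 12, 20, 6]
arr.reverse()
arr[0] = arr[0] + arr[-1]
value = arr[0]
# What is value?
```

Answer: 16

Derivation:
Trace (tracking value):
arr = [10, 17, 12, 20, 6]  # -> arr = [10, 17, 12, 20, 6]
arr.reverse()  # -> arr = [6, 20, 12, 17, 10]
arr[0] = arr[0] + arr[-1]  # -> arr = [16, 20, 12, 17, 10]
value = arr[0]  # -> value = 16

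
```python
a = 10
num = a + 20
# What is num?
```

Answer: 30

Derivation:
Trace (tracking num):
a = 10  # -> a = 10
num = a + 20  # -> num = 30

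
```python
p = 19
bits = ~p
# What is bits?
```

Trace (tracking bits):
p = 19  # -> p = 19
bits = ~p  # -> bits = -20

Answer: -20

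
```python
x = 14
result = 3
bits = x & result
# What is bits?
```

Answer: 2

Derivation:
Trace (tracking bits):
x = 14  # -> x = 14
result = 3  # -> result = 3
bits = x & result  # -> bits = 2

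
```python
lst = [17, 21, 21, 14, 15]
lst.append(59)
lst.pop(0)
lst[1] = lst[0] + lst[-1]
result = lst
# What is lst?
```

Trace (tracking lst):
lst = [17, 21, 21, 14, 15]  # -> lst = [17, 21, 21, 14, 15]
lst.append(59)  # -> lst = [17, 21, 21, 14, 15, 59]
lst.pop(0)  # -> lst = [21, 21, 14, 15, 59]
lst[1] = lst[0] + lst[-1]  # -> lst = [21, 80, 14, 15, 59]
result = lst  # -> result = [21, 80, 14, 15, 59]

Answer: [21, 80, 14, 15, 59]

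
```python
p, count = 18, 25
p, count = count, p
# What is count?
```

Trace (tracking count):
p, count = (18, 25)  # -> p = 18, count = 25
p, count = (count, p)  # -> p = 25, count = 18

Answer: 18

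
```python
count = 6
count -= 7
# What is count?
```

Trace (tracking count):
count = 6  # -> count = 6
count -= 7  # -> count = -1

Answer: -1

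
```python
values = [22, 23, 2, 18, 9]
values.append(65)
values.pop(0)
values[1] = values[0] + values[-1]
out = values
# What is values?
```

Trace (tracking values):
values = [22, 23, 2, 18, 9]  # -> values = [22, 23, 2, 18, 9]
values.append(65)  # -> values = [22, 23, 2, 18, 9, 65]
values.pop(0)  # -> values = [23, 2, 18, 9, 65]
values[1] = values[0] + values[-1]  # -> values = [23, 88, 18, 9, 65]
out = values  # -> out = [23, 88, 18, 9, 65]

Answer: [23, 88, 18, 9, 65]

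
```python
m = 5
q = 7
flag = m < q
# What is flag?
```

Trace (tracking flag):
m = 5  # -> m = 5
q = 7  # -> q = 7
flag = m < q  # -> flag = True

Answer: True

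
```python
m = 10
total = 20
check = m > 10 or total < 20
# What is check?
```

Trace (tracking check):
m = 10  # -> m = 10
total = 20  # -> total = 20
check = m > 10 or total < 20  # -> check = False

Answer: False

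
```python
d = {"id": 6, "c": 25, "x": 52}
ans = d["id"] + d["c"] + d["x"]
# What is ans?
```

Trace (tracking ans):
d = {'id': 6, 'c': 25, 'x': 52}  # -> d = {'id': 6, 'c': 25, 'x': 52}
ans = d['id'] + d['c'] + d['x']  # -> ans = 83

Answer: 83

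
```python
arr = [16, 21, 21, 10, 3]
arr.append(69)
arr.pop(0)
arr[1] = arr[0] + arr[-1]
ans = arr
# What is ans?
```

Trace (tracking ans):
arr = [16, 21, 21, 10, 3]  # -> arr = [16, 21, 21, 10, 3]
arr.append(69)  # -> arr = [16, 21, 21, 10, 3, 69]
arr.pop(0)  # -> arr = [21, 21, 10, 3, 69]
arr[1] = arr[0] + arr[-1]  # -> arr = [21, 90, 10, 3, 69]
ans = arr  # -> ans = [21, 90, 10, 3, 69]

Answer: [21, 90, 10, 3, 69]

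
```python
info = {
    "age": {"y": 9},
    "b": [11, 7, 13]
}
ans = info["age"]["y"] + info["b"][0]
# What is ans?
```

Trace (tracking ans):
info = {'age': {'y': 9}, 'b': [11, 7, 13]}  # -> info = {'age': {'y': 9}, 'b': [11, 7, 13]}
ans = info['age']['y'] + info['b'][0]  # -> ans = 20

Answer: 20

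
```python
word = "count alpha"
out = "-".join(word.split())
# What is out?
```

Trace (tracking out):
word = 'count alpha'  # -> word = 'count alpha'
out = '-'.join(word.split())  # -> out = 'count-alpha'

Answer: 'count-alpha'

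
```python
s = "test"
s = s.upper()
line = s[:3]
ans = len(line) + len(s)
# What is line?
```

Trace (tracking line):
s = 'test'  # -> s = 'test'
s = s.upper()  # -> s = 'TEST'
line = s[:3]  # -> line = 'TES'
ans = len(line) + len(s)  # -> ans = 7

Answer: 'TES'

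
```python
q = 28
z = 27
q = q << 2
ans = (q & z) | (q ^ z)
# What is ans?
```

Trace (tracking ans):
q = 28  # -> q = 28
z = 27  # -> z = 27
q = q << 2  # -> q = 112
ans = q & z | q ^ z  # -> ans = 123

Answer: 123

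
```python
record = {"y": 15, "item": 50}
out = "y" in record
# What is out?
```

Answer: True

Derivation:
Trace (tracking out):
record = {'y': 15, 'item': 50}  # -> record = {'y': 15, 'item': 50}
out = 'y' in record  # -> out = True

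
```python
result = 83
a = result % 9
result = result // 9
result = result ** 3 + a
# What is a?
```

Trace (tracking a):
result = 83  # -> result = 83
a = result % 9  # -> a = 2
result = result // 9  # -> result = 9
result = result ** 3 + a  # -> result = 731

Answer: 2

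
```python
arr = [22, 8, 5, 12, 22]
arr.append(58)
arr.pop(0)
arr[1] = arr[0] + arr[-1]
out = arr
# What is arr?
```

Answer: [8, 66, 12, 22, 58]

Derivation:
Trace (tracking arr):
arr = [22, 8, 5, 12, 22]  # -> arr = [22, 8, 5, 12, 22]
arr.append(58)  # -> arr = [22, 8, 5, 12, 22, 58]
arr.pop(0)  # -> arr = [8, 5, 12, 22, 58]
arr[1] = arr[0] + arr[-1]  # -> arr = [8, 66, 12, 22, 58]
out = arr  # -> out = [8, 66, 12, 22, 58]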